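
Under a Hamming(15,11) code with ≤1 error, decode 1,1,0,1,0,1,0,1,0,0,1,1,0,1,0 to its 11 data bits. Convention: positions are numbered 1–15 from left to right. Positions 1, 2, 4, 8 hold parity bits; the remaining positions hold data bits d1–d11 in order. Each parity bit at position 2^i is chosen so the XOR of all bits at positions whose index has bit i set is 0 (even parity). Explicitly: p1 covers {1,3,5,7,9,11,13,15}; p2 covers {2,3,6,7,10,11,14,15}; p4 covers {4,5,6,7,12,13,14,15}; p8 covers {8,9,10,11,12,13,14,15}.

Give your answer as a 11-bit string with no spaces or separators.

00100011010

s1 (pos 1,3,5,7,9,11,13,15): 1⊕0⊕0⊕0⊕0⊕1⊕0⊕0 = 0
s2 (pos 2,3,6,7,10,11,14,15): 1⊕0⊕1⊕0⊕0⊕1⊕1⊕0 = 0
s4 (pos 4,5,6,7,12,13,14,15): 1⊕0⊕1⊕0⊕1⊕0⊕1⊕0 = 0
s8 (pos 8,9,10,11,12,13,14,15): 1⊕0⊕0⊕1⊕1⊕0⊕1⊕0 = 0
Syndrome s8…s1 = 0000 → no error.
Read data bits from positions 3,5,6,7,9,10,11,12,13,14,15: 00100011010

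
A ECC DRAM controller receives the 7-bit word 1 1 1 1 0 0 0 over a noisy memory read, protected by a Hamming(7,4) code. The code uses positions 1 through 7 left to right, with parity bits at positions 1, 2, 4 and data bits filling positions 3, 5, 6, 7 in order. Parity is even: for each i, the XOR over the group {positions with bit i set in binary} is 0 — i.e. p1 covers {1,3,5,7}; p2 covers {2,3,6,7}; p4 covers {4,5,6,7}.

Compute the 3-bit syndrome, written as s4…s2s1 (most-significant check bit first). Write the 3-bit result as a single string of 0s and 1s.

100

s1 (pos 1,3,5,7): 1⊕1⊕0⊕0 = 0
s2 (pos 2,3,6,7): 1⊕1⊕0⊕0 = 0
s4 (pos 4,5,6,7): 1⊕0⊕0⊕0 = 1
Syndrome s4…s1 = 100 → error at position 4.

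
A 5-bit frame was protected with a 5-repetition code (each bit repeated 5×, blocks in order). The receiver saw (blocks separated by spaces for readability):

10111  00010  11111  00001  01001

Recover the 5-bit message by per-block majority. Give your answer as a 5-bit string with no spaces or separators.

10100

Block 1 (10111): 4 ones → 1
Block 2 (00010): 1 one → 0
Block 3 (11111): 5 ones → 1
Block 4 (00001): 1 one → 0
Block 5 (01001): 2 ones → 0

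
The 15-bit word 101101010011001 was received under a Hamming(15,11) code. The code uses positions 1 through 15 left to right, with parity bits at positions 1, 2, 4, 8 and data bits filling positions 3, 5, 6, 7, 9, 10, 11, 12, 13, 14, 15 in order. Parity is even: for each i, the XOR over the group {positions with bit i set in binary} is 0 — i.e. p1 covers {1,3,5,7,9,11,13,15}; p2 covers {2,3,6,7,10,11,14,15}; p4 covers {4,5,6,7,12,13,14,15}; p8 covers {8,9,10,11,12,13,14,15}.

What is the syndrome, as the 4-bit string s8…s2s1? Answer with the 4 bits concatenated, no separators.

s1 (pos 1,3,5,7,9,11,13,15): 1⊕1⊕0⊕0⊕0⊕1⊕0⊕1 = 0
s2 (pos 2,3,6,7,10,11,14,15): 0⊕1⊕1⊕0⊕0⊕1⊕0⊕1 = 0
s4 (pos 4,5,6,7,12,13,14,15): 1⊕0⊕1⊕0⊕1⊕0⊕0⊕1 = 0
s8 (pos 8,9,10,11,12,13,14,15): 1⊕0⊕0⊕1⊕1⊕0⊕0⊕1 = 0
Syndrome s8…s1 = 0000 → no error.

0000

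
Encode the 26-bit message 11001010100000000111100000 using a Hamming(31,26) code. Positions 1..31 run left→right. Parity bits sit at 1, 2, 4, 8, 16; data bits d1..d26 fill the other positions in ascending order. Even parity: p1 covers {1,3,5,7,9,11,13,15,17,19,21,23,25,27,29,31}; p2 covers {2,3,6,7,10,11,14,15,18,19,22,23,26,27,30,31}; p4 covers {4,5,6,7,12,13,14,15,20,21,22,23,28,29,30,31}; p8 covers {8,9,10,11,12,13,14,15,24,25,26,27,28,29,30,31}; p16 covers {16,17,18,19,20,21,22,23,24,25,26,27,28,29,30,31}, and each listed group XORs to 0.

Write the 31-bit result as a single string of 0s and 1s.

1011100010101000000000111100000

Place data at non-parity positions: p1 p2 1 p4 1 0 0 p8 1 0 1 0 1 0 0 p16 0 0 0 0 0 0 1 1 1 1 0 0 0 0 0
p1 (pos 1,3,5,7,9,11,13,15,17,19,21,23,25,27,29,31): XOR of data positions = 1⊕1⊕0⊕1⊕1⊕1⊕0⊕0⊕0⊕0⊕1⊕1⊕0⊕0⊕0 = 1
p2 (pos 2,3,6,7,10,11,14,15,18,19,22,23,26,27,30,31): XOR of data positions = 1⊕0⊕0⊕0⊕1⊕0⊕0⊕0⊕0⊕0⊕1⊕1⊕0⊕0⊕0 = 0
p4 (pos 4,5,6,7,12,13,14,15,20,21,22,23,28,29,30,31): XOR of data positions = 1⊕0⊕0⊕0⊕1⊕0⊕0⊕0⊕0⊕0⊕1⊕0⊕0⊕0⊕0 = 1
p8 (pos 8,9,10,11,12,13,14,15,24,25,26,27,28,29,30,31): XOR of data positions = 1⊕0⊕1⊕0⊕1⊕0⊕0⊕1⊕1⊕1⊕0⊕0⊕0⊕0⊕0 = 0
p16 (pos 16,17,18,19,20,21,22,23,24,25,26,27,28,29,30,31): XOR of data positions = 0⊕0⊕0⊕0⊕0⊕0⊕1⊕1⊕1⊕1⊕0⊕0⊕0⊕0⊕0 = 0
Codeword: 1011100010101000000000111100000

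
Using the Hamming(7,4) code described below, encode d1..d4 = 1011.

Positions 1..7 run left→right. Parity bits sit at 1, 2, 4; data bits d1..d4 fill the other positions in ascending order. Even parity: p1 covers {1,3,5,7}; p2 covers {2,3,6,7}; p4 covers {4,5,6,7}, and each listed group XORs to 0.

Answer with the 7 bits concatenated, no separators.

0110011

Place data at non-parity positions: p1 p2 1 p4 0 1 1
p1 (pos 1,3,5,7): XOR of data positions = 1⊕0⊕1 = 0
p2 (pos 2,3,6,7): XOR of data positions = 1⊕1⊕1 = 1
p4 (pos 4,5,6,7): XOR of data positions = 0⊕1⊕1 = 0
Codeword: 0110011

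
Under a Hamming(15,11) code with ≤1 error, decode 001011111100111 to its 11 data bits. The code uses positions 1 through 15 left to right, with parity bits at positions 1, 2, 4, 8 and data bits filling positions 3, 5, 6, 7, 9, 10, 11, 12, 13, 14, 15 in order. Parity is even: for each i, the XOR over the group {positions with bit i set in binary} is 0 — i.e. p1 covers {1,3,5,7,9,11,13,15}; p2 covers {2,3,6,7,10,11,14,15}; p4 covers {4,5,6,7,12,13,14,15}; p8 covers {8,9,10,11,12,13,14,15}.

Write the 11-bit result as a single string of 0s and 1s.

s1 (pos 1,3,5,7,9,11,13,15): 0⊕1⊕1⊕1⊕1⊕0⊕1⊕1 = 0
s2 (pos 2,3,6,7,10,11,14,15): 0⊕1⊕1⊕1⊕1⊕0⊕1⊕1 = 0
s4 (pos 4,5,6,7,12,13,14,15): 0⊕1⊕1⊕1⊕0⊕1⊕1⊕1 = 0
s8 (pos 8,9,10,11,12,13,14,15): 1⊕1⊕1⊕0⊕0⊕1⊕1⊕1 = 0
Syndrome s8…s1 = 0000 → no error.
Read data bits from positions 3,5,6,7,9,10,11,12,13,14,15: 11111100111

11111100111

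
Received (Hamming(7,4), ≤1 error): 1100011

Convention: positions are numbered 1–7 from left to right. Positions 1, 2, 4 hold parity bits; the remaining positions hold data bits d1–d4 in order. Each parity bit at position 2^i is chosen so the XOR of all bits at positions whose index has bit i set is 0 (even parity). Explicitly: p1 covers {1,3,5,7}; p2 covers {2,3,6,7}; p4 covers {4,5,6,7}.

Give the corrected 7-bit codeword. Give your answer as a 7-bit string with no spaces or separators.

s1 (pos 1,3,5,7): 1⊕0⊕0⊕1 = 0
s2 (pos 2,3,6,7): 1⊕0⊕1⊕1 = 1
s4 (pos 4,5,6,7): 0⊕0⊕1⊕1 = 0
Syndrome s4…s1 = 010 → error at position 2.
Flip position 2: 1100011 → 1000011

1000011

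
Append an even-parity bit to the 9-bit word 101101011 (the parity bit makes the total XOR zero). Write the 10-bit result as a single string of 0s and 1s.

1011010110

XOR of the 9 data bits: 1⊕0⊕1⊕1⊕0⊕1⊕0⊕1⊕1 = 0
Parity bit = 0 (so all 10 bits XOR to 0).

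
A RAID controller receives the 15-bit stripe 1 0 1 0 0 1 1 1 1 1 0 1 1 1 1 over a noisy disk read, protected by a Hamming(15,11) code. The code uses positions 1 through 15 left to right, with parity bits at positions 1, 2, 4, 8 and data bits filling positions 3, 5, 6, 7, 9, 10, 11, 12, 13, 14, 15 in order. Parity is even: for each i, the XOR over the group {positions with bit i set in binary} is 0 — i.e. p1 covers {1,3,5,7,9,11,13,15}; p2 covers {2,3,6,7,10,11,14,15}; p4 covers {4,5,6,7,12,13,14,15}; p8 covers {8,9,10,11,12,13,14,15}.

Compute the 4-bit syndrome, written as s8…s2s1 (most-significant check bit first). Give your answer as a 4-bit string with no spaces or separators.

s1 (pos 1,3,5,7,9,11,13,15): 1⊕1⊕0⊕1⊕1⊕0⊕1⊕1 = 0
s2 (pos 2,3,6,7,10,11,14,15): 0⊕1⊕1⊕1⊕1⊕0⊕1⊕1 = 0
s4 (pos 4,5,6,7,12,13,14,15): 0⊕0⊕1⊕1⊕1⊕1⊕1⊕1 = 0
s8 (pos 8,9,10,11,12,13,14,15): 1⊕1⊕1⊕0⊕1⊕1⊕1⊕1 = 1
Syndrome s8…s1 = 1000 → error at position 8.

1000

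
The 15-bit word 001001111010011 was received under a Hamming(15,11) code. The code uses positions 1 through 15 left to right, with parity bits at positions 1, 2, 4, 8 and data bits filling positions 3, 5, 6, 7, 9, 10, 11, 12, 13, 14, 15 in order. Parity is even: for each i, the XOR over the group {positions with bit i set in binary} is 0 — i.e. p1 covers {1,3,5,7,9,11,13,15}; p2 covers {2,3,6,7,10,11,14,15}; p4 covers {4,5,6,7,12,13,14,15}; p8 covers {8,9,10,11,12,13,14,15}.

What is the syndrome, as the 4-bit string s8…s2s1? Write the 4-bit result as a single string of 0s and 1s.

s1 (pos 1,3,5,7,9,11,13,15): 0⊕1⊕0⊕1⊕1⊕1⊕0⊕1 = 1
s2 (pos 2,3,6,7,10,11,14,15): 0⊕1⊕1⊕1⊕0⊕1⊕1⊕1 = 0
s4 (pos 4,5,6,7,12,13,14,15): 0⊕0⊕1⊕1⊕0⊕0⊕1⊕1 = 0
s8 (pos 8,9,10,11,12,13,14,15): 1⊕1⊕0⊕1⊕0⊕0⊕1⊕1 = 1
Syndrome s8…s1 = 1001 → error at position 9.

1001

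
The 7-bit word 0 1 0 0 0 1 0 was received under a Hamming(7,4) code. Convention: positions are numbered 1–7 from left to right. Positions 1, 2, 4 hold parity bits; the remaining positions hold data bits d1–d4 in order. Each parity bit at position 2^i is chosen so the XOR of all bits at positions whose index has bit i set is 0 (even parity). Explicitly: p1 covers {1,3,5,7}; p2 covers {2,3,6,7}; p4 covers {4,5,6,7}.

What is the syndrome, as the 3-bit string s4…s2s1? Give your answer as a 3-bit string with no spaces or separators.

100

s1 (pos 1,3,5,7): 0⊕0⊕0⊕0 = 0
s2 (pos 2,3,6,7): 1⊕0⊕1⊕0 = 0
s4 (pos 4,5,6,7): 0⊕0⊕1⊕0 = 1
Syndrome s4…s1 = 100 → error at position 4.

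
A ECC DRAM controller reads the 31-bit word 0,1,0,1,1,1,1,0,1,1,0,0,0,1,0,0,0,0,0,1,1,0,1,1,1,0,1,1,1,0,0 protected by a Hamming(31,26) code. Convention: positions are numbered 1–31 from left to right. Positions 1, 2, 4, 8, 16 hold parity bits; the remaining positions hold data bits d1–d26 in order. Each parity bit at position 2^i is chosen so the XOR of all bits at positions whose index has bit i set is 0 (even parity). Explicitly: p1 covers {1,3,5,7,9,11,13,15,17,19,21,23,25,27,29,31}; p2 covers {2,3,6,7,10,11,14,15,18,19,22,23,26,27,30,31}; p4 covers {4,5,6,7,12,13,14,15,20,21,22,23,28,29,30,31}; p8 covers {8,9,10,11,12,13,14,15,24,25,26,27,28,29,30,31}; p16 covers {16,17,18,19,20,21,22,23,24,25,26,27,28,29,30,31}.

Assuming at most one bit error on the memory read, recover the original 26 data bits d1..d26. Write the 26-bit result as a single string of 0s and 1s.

01111100010000110111011100

s1 (pos 1,3,5,7,9,11,13,15,17,19,21,23,25,27,29,31): 0⊕0⊕1⊕1⊕1⊕0⊕0⊕0⊕0⊕0⊕1⊕1⊕1⊕1⊕1⊕0 = 0
s2 (pos 2,3,6,7,10,11,14,15,18,19,22,23,26,27,30,31): 1⊕0⊕1⊕1⊕1⊕0⊕1⊕0⊕0⊕0⊕0⊕1⊕0⊕1⊕0⊕0 = 1
s4 (pos 4,5,6,7,12,13,14,15,20,21,22,23,28,29,30,31): 1⊕1⊕1⊕1⊕0⊕0⊕1⊕0⊕1⊕1⊕0⊕1⊕1⊕1⊕0⊕0 = 0
s8 (pos 8,9,10,11,12,13,14,15,24,25,26,27,28,29,30,31): 0⊕1⊕1⊕0⊕0⊕0⊕1⊕0⊕1⊕1⊕0⊕1⊕1⊕1⊕0⊕0 = 0
s16 (pos 16,17,18,19,20,21,22,23,24,25,26,27,28,29,30,31): 0⊕0⊕0⊕0⊕1⊕1⊕0⊕1⊕1⊕1⊕0⊕1⊕1⊕1⊕0⊕0 = 0
Syndrome s16…s1 = 00010 → error at position 2.
Flip position 2: 0101111011000100000110111011100 → 0001111011000100000110111011100
Read data bits from positions 3,5,6,7,9,10,11,12,13,14,15,17,18,19,20,21,22,23,24,25,26,27,28,29,30,31: 01111100010000110111011100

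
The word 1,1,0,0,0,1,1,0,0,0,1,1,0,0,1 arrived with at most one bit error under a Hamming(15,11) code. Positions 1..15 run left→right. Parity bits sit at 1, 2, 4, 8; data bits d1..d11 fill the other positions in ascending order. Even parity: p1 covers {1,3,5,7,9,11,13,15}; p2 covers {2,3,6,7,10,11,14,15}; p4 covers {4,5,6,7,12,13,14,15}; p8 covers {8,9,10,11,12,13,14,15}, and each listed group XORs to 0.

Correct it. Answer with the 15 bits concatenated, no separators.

s1 (pos 1,3,5,7,9,11,13,15): 1⊕0⊕0⊕1⊕0⊕1⊕0⊕1 = 0
s2 (pos 2,3,6,7,10,11,14,15): 1⊕0⊕1⊕1⊕0⊕1⊕0⊕1 = 1
s4 (pos 4,5,6,7,12,13,14,15): 0⊕0⊕1⊕1⊕1⊕0⊕0⊕1 = 0
s8 (pos 8,9,10,11,12,13,14,15): 0⊕0⊕0⊕1⊕1⊕0⊕0⊕1 = 1
Syndrome s8…s1 = 1010 → error at position 10.
Flip position 10: 110001100011001 → 110001100111001

110001100111001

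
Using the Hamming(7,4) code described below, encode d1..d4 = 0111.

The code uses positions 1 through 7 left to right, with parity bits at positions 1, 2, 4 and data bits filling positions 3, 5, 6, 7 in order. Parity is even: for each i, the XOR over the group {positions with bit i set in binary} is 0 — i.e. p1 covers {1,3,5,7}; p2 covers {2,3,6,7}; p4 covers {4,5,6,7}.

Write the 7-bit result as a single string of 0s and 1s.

Place data at non-parity positions: p1 p2 0 p4 1 1 1
p1 (pos 1,3,5,7): XOR of data positions = 0⊕1⊕1 = 0
p2 (pos 2,3,6,7): XOR of data positions = 0⊕1⊕1 = 0
p4 (pos 4,5,6,7): XOR of data positions = 1⊕1⊕1 = 1
Codeword: 0001111

0001111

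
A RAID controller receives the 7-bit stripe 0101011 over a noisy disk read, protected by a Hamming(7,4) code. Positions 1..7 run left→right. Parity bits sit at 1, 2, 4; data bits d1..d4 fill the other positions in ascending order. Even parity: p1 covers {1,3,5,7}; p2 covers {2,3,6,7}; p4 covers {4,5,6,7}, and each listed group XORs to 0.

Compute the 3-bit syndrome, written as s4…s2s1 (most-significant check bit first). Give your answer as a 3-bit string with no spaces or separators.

s1 (pos 1,3,5,7): 0⊕0⊕0⊕1 = 1
s2 (pos 2,3,6,7): 1⊕0⊕1⊕1 = 1
s4 (pos 4,5,6,7): 1⊕0⊕1⊕1 = 1
Syndrome s4…s1 = 111 → error at position 7.

111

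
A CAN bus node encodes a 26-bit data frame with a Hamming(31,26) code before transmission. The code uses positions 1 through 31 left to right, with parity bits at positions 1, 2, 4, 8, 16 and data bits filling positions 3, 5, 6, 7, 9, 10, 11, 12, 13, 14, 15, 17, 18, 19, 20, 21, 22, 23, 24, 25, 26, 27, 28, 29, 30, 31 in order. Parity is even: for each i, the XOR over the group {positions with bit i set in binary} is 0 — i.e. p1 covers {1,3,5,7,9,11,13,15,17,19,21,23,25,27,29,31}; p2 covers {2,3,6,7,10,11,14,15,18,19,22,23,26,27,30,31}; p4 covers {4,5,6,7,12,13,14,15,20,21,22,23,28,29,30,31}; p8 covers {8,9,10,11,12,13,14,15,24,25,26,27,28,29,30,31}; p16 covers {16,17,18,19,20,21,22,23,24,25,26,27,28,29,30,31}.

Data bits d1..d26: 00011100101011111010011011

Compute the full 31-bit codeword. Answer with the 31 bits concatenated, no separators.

Place data at non-parity positions: p1 p2 0 p4 0 0 1 p8 1 1 0 0 1 0 1 p16 0 1 1 1 1 1 0 1 0 0 1 1 0 1 1
p1 (pos 1,3,5,7,9,11,13,15,17,19,21,23,25,27,29,31): XOR of data positions = 0⊕0⊕1⊕1⊕0⊕1⊕1⊕0⊕1⊕1⊕0⊕0⊕1⊕0⊕1 = 0
p2 (pos 2,3,6,7,10,11,14,15,18,19,22,23,26,27,30,31): XOR of data positions = 0⊕0⊕1⊕1⊕0⊕0⊕1⊕1⊕1⊕1⊕0⊕0⊕1⊕1⊕1 = 1
p4 (pos 4,5,6,7,12,13,14,15,20,21,22,23,28,29,30,31): XOR of data positions = 0⊕0⊕1⊕0⊕1⊕0⊕1⊕1⊕1⊕1⊕0⊕1⊕0⊕1⊕1 = 1
p8 (pos 8,9,10,11,12,13,14,15,24,25,26,27,28,29,30,31): XOR of data positions = 1⊕1⊕0⊕0⊕1⊕0⊕1⊕1⊕0⊕0⊕1⊕1⊕0⊕1⊕1 = 1
p16 (pos 16,17,18,19,20,21,22,23,24,25,26,27,28,29,30,31): XOR of data positions = 0⊕1⊕1⊕1⊕1⊕1⊕0⊕1⊕0⊕0⊕1⊕1⊕0⊕1⊕1 = 0
Codeword: 0101001111001010011111010011011

0101001111001010011111010011011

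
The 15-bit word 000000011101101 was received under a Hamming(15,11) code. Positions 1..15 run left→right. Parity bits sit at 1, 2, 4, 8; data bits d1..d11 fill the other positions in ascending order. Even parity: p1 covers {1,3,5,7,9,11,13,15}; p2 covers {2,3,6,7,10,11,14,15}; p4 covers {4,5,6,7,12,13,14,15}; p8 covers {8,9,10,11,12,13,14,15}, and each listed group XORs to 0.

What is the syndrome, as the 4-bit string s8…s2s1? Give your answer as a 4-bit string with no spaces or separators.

s1 (pos 1,3,5,7,9,11,13,15): 0⊕0⊕0⊕0⊕1⊕0⊕1⊕1 = 1
s2 (pos 2,3,6,7,10,11,14,15): 0⊕0⊕0⊕0⊕1⊕0⊕0⊕1 = 0
s4 (pos 4,5,6,7,12,13,14,15): 0⊕0⊕0⊕0⊕1⊕1⊕0⊕1 = 1
s8 (pos 8,9,10,11,12,13,14,15): 1⊕1⊕1⊕0⊕1⊕1⊕0⊕1 = 0
Syndrome s8…s1 = 0101 → error at position 5.

0101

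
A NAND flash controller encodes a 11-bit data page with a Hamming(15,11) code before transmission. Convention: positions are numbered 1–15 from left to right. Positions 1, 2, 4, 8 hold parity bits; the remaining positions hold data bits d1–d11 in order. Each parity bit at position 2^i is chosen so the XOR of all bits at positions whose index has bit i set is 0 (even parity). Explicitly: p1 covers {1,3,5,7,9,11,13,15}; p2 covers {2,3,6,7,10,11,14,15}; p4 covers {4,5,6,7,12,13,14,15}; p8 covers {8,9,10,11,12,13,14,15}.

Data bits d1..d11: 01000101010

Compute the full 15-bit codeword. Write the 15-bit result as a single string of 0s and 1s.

Place data at non-parity positions: p1 p2 0 p4 1 0 0 p8 0 1 0 1 0 1 0
p1 (pos 1,3,5,7,9,11,13,15): XOR of data positions = 0⊕1⊕0⊕0⊕0⊕0⊕0 = 1
p2 (pos 2,3,6,7,10,11,14,15): XOR of data positions = 0⊕0⊕0⊕1⊕0⊕1⊕0 = 0
p4 (pos 4,5,6,7,12,13,14,15): XOR of data positions = 1⊕0⊕0⊕1⊕0⊕1⊕0 = 1
p8 (pos 8,9,10,11,12,13,14,15): XOR of data positions = 0⊕1⊕0⊕1⊕0⊕1⊕0 = 1
Codeword: 100110010101010

100110010101010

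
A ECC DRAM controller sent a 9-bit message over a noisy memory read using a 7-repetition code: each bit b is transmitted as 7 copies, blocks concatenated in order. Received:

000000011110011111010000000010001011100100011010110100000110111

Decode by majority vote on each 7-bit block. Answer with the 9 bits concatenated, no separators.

011000101

Block 1 (0000000): 0 ones → 0
Block 2 (1111001): 5 ones → 1
Block 3 (1111010): 5 ones → 1
Block 4 (0000000): 0 ones → 0
Block 5 (1000101): 3 ones → 0
Block 6 (1100100): 3 ones → 0
Block 7 (0110101): 4 ones → 1
Block 8 (1010000): 2 ones → 0
Block 9 (0110111): 5 ones → 1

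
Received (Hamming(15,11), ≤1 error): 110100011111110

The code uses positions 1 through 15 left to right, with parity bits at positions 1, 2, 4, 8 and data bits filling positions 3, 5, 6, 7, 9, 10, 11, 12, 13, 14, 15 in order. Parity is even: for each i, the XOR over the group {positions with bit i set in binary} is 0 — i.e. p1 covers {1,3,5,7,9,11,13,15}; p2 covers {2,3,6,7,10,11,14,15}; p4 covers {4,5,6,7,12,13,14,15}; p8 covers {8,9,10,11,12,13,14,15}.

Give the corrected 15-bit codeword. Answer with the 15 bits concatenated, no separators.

110100001111110

s1 (pos 1,3,5,7,9,11,13,15): 1⊕0⊕0⊕0⊕1⊕1⊕1⊕0 = 0
s2 (pos 2,3,6,7,10,11,14,15): 1⊕0⊕0⊕0⊕1⊕1⊕1⊕0 = 0
s4 (pos 4,5,6,7,12,13,14,15): 1⊕0⊕0⊕0⊕1⊕1⊕1⊕0 = 0
s8 (pos 8,9,10,11,12,13,14,15): 1⊕1⊕1⊕1⊕1⊕1⊕1⊕0 = 1
Syndrome s8…s1 = 1000 → error at position 8.
Flip position 8: 110100011111110 → 110100001111110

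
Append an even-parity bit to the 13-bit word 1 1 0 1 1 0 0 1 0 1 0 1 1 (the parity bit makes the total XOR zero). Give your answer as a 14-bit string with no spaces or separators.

11011001010110

XOR of the 13 data bits: 1⊕1⊕0⊕1⊕1⊕0⊕0⊕1⊕0⊕1⊕0⊕1⊕1 = 0
Parity bit = 0 (so all 14 bits XOR to 0).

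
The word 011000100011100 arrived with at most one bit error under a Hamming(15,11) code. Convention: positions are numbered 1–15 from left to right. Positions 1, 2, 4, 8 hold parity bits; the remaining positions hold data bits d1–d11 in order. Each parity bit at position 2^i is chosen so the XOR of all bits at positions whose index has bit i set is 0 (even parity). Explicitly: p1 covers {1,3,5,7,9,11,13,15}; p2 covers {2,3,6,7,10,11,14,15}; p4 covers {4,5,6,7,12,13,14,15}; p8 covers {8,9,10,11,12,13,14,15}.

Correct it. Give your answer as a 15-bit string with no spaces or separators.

s1 (pos 1,3,5,7,9,11,13,15): 0⊕1⊕0⊕1⊕0⊕1⊕1⊕0 = 0
s2 (pos 2,3,6,7,10,11,14,15): 1⊕1⊕0⊕1⊕0⊕1⊕0⊕0 = 0
s4 (pos 4,5,6,7,12,13,14,15): 0⊕0⊕0⊕1⊕1⊕1⊕0⊕0 = 1
s8 (pos 8,9,10,11,12,13,14,15): 0⊕0⊕0⊕1⊕1⊕1⊕0⊕0 = 1
Syndrome s8…s1 = 1100 → error at position 12.
Flip position 12: 011000100011100 → 011000100010100

011000100010100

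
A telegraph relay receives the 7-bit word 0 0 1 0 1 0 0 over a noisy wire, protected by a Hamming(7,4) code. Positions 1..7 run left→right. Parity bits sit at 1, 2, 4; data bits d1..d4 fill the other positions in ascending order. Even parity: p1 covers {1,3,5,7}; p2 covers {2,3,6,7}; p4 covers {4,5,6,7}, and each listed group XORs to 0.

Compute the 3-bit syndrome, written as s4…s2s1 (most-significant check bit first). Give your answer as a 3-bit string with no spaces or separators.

110

s1 (pos 1,3,5,7): 0⊕1⊕1⊕0 = 0
s2 (pos 2,3,6,7): 0⊕1⊕0⊕0 = 1
s4 (pos 4,5,6,7): 0⊕1⊕0⊕0 = 1
Syndrome s4…s1 = 110 → error at position 6.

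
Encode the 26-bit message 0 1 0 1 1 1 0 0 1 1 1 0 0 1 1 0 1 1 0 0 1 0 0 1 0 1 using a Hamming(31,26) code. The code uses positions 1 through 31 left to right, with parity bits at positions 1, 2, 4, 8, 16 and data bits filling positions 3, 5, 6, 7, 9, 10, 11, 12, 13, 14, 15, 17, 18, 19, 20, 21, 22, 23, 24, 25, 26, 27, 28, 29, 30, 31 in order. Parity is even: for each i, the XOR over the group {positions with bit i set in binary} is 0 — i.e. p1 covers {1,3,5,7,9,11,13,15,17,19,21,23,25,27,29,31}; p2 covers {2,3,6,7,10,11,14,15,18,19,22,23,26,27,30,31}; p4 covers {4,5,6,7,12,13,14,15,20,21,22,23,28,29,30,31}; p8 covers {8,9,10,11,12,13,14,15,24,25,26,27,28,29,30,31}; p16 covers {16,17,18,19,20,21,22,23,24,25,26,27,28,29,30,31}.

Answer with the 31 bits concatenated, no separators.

1100101011001111001101100100101

Place data at non-parity positions: p1 p2 0 p4 1 0 1 p8 1 1 0 0 1 1 1 p16 0 0 1 1 0 1 1 0 0 1 0 0 1 0 1
p1 (pos 1,3,5,7,9,11,13,15,17,19,21,23,25,27,29,31): XOR of data positions = 0⊕1⊕1⊕1⊕0⊕1⊕1⊕0⊕1⊕0⊕1⊕0⊕0⊕1⊕1 = 1
p2 (pos 2,3,6,7,10,11,14,15,18,19,22,23,26,27,30,31): XOR of data positions = 0⊕0⊕1⊕1⊕0⊕1⊕1⊕0⊕1⊕1⊕1⊕1⊕0⊕0⊕1 = 1
p4 (pos 4,5,6,7,12,13,14,15,20,21,22,23,28,29,30,31): XOR of data positions = 1⊕0⊕1⊕0⊕1⊕1⊕1⊕1⊕0⊕1⊕1⊕0⊕1⊕0⊕1 = 0
p8 (pos 8,9,10,11,12,13,14,15,24,25,26,27,28,29,30,31): XOR of data positions = 1⊕1⊕0⊕0⊕1⊕1⊕1⊕0⊕0⊕1⊕0⊕0⊕1⊕0⊕1 = 0
p16 (pos 16,17,18,19,20,21,22,23,24,25,26,27,28,29,30,31): XOR of data positions = 0⊕0⊕1⊕1⊕0⊕1⊕1⊕0⊕0⊕1⊕0⊕0⊕1⊕0⊕1 = 1
Codeword: 1100101011001111001101100100101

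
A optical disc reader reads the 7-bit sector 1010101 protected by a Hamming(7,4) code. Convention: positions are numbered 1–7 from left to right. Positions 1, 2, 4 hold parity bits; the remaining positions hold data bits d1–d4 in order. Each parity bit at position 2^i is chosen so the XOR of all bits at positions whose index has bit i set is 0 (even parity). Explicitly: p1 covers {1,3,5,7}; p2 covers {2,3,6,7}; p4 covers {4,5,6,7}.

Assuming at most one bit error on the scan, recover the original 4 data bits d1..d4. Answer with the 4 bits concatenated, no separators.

s1 (pos 1,3,5,7): 1⊕1⊕1⊕1 = 0
s2 (pos 2,3,6,7): 0⊕1⊕0⊕1 = 0
s4 (pos 4,5,6,7): 0⊕1⊕0⊕1 = 0
Syndrome s4…s1 = 000 → no error.
Read data bits from positions 3,5,6,7: 1101

1101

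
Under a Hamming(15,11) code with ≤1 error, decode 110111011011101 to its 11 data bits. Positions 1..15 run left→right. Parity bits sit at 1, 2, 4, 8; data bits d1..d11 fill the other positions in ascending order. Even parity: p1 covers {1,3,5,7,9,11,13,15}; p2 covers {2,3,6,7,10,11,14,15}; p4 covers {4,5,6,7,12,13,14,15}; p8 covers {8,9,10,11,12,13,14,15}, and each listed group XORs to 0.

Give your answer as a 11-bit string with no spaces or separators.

01101011101

s1 (pos 1,3,5,7,9,11,13,15): 1⊕0⊕1⊕0⊕1⊕1⊕1⊕1 = 0
s2 (pos 2,3,6,7,10,11,14,15): 1⊕0⊕1⊕0⊕0⊕1⊕0⊕1 = 0
s4 (pos 4,5,6,7,12,13,14,15): 1⊕1⊕1⊕0⊕1⊕1⊕0⊕1 = 0
s8 (pos 8,9,10,11,12,13,14,15): 1⊕1⊕0⊕1⊕1⊕1⊕0⊕1 = 0
Syndrome s8…s1 = 0000 → no error.
Read data bits from positions 3,5,6,7,9,10,11,12,13,14,15: 01101011101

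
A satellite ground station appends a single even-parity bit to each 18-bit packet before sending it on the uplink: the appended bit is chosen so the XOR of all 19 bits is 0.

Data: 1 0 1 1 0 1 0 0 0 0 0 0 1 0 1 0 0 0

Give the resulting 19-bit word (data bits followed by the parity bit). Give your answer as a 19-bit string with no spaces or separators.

1011010000001010000

XOR of the 18 data bits: 1⊕0⊕1⊕1⊕0⊕1⊕0⊕0⊕0⊕0⊕0⊕0⊕1⊕0⊕1⊕0⊕0⊕0 = 0
Parity bit = 0 (so all 19 bits XOR to 0).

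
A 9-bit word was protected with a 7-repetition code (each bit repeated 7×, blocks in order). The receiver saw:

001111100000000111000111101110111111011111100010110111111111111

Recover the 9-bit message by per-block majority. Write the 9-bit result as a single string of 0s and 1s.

Block 1 (0011111): 5 ones → 1
Block 2 (0000000): 0 ones → 0
Block 3 (0111000): 3 ones → 0
Block 4 (1111011): 6 ones → 1
Block 5 (1011111): 6 ones → 1
Block 6 (1011111): 6 ones → 1
Block 7 (1000101): 3 ones → 0
Block 8 (1011111): 6 ones → 1
Block 9 (1111111): 7 ones → 1

100111011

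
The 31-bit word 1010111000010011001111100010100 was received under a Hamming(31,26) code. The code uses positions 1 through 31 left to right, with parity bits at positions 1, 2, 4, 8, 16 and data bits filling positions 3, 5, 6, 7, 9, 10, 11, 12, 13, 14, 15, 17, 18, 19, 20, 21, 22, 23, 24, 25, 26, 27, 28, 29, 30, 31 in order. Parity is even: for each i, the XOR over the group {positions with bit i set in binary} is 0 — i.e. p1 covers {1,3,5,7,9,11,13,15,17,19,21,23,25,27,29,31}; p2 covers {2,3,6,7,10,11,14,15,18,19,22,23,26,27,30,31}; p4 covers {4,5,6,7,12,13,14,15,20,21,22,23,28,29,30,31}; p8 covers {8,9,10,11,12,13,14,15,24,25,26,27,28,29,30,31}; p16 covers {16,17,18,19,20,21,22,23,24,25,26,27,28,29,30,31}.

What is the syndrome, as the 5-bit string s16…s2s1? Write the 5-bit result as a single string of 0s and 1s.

s1 (pos 1,3,5,7,9,11,13,15,17,19,21,23,25,27,29,31): 1⊕1⊕1⊕1⊕0⊕0⊕0⊕1⊕0⊕1⊕1⊕1⊕0⊕1⊕1⊕0 = 0
s2 (pos 2,3,6,7,10,11,14,15,18,19,22,23,26,27,30,31): 0⊕1⊕1⊕1⊕0⊕0⊕0⊕1⊕0⊕1⊕1⊕1⊕0⊕1⊕0⊕0 = 0
s4 (pos 4,5,6,7,12,13,14,15,20,21,22,23,28,29,30,31): 0⊕1⊕1⊕1⊕1⊕0⊕0⊕1⊕1⊕1⊕1⊕1⊕0⊕1⊕0⊕0 = 0
s8 (pos 8,9,10,11,12,13,14,15,24,25,26,27,28,29,30,31): 0⊕0⊕0⊕0⊕1⊕0⊕0⊕1⊕0⊕0⊕0⊕1⊕0⊕1⊕0⊕0 = 0
s16 (pos 16,17,18,19,20,21,22,23,24,25,26,27,28,29,30,31): 1⊕0⊕0⊕1⊕1⊕1⊕1⊕1⊕0⊕0⊕0⊕1⊕0⊕1⊕0⊕0 = 0
Syndrome s16…s1 = 00000 → no error.

00000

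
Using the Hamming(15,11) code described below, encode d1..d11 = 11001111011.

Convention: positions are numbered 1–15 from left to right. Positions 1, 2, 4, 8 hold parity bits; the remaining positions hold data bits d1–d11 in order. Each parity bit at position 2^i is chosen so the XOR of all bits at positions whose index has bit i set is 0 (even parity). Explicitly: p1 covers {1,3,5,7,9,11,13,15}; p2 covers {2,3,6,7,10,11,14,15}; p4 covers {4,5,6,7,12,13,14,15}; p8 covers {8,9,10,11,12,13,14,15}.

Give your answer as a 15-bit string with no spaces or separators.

111010001111011

Place data at non-parity positions: p1 p2 1 p4 1 0 0 p8 1 1 1 1 0 1 1
p1 (pos 1,3,5,7,9,11,13,15): XOR of data positions = 1⊕1⊕0⊕1⊕1⊕0⊕1 = 1
p2 (pos 2,3,6,7,10,11,14,15): XOR of data positions = 1⊕0⊕0⊕1⊕1⊕1⊕1 = 1
p4 (pos 4,5,6,7,12,13,14,15): XOR of data positions = 1⊕0⊕0⊕1⊕0⊕1⊕1 = 0
p8 (pos 8,9,10,11,12,13,14,15): XOR of data positions = 1⊕1⊕1⊕1⊕0⊕1⊕1 = 0
Codeword: 111010001111011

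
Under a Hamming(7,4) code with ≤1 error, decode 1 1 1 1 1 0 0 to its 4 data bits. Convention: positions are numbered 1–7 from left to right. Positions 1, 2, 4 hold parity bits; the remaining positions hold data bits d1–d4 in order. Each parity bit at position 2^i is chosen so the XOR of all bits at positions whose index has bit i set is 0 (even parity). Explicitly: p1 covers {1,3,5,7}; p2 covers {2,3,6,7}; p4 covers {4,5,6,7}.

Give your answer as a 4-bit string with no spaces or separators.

1100

s1 (pos 1,3,5,7): 1⊕1⊕1⊕0 = 1
s2 (pos 2,3,6,7): 1⊕1⊕0⊕0 = 0
s4 (pos 4,5,6,7): 1⊕1⊕0⊕0 = 0
Syndrome s4…s1 = 001 → error at position 1.
Flip position 1: 1111100 → 0111100
Read data bits from positions 3,5,6,7: 1100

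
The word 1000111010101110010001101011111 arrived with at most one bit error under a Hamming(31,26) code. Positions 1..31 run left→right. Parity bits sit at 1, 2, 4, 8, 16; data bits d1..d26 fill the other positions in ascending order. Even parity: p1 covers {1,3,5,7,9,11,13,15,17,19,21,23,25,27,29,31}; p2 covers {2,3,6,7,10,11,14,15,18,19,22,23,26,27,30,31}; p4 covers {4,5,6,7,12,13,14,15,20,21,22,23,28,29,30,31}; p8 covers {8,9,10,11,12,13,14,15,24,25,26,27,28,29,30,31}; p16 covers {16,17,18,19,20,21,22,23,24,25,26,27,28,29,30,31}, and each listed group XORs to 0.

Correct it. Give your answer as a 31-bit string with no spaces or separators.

s1 (pos 1,3,5,7,9,11,13,15,17,19,21,23,25,27,29,31): 1⊕0⊕1⊕1⊕1⊕1⊕1⊕1⊕0⊕0⊕0⊕1⊕1⊕1⊕1⊕1 = 0
s2 (pos 2,3,6,7,10,11,14,15,18,19,22,23,26,27,30,31): 0⊕0⊕1⊕1⊕0⊕1⊕1⊕1⊕1⊕0⊕1⊕1⊕0⊕1⊕1⊕1 = 1
s4 (pos 4,5,6,7,12,13,14,15,20,21,22,23,28,29,30,31): 0⊕1⊕1⊕1⊕0⊕1⊕1⊕1⊕0⊕0⊕1⊕1⊕1⊕1⊕1⊕1 = 0
s8 (pos 8,9,10,11,12,13,14,15,24,25,26,27,28,29,30,31): 0⊕1⊕0⊕1⊕0⊕1⊕1⊕1⊕0⊕1⊕0⊕1⊕1⊕1⊕1⊕1 = 1
s16 (pos 16,17,18,19,20,21,22,23,24,25,26,27,28,29,30,31): 0⊕0⊕1⊕0⊕0⊕0⊕1⊕1⊕0⊕1⊕0⊕1⊕1⊕1⊕1⊕1 = 1
Syndrome s16…s1 = 11010 → error at position 26.
Flip position 26: 1000111010101110010001101011111 → 1000111010101110010001101111111

1000111010101110010001101111111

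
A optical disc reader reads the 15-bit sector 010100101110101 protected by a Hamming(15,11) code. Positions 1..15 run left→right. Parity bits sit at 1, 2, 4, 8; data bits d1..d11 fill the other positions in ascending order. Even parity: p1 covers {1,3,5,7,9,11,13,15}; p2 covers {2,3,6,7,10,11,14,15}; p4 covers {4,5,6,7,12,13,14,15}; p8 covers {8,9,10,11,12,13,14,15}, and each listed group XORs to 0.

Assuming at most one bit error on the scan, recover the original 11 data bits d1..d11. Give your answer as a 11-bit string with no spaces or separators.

00011100101

s1 (pos 1,3,5,7,9,11,13,15): 0⊕0⊕0⊕1⊕1⊕1⊕1⊕1 = 1
s2 (pos 2,3,6,7,10,11,14,15): 1⊕0⊕0⊕1⊕1⊕1⊕0⊕1 = 1
s4 (pos 4,5,6,7,12,13,14,15): 1⊕0⊕0⊕1⊕0⊕1⊕0⊕1 = 0
s8 (pos 8,9,10,11,12,13,14,15): 0⊕1⊕1⊕1⊕0⊕1⊕0⊕1 = 1
Syndrome s8…s1 = 1011 → error at position 11.
Flip position 11: 010100101110101 → 010100101100101
Read data bits from positions 3,5,6,7,9,10,11,12,13,14,15: 00011100101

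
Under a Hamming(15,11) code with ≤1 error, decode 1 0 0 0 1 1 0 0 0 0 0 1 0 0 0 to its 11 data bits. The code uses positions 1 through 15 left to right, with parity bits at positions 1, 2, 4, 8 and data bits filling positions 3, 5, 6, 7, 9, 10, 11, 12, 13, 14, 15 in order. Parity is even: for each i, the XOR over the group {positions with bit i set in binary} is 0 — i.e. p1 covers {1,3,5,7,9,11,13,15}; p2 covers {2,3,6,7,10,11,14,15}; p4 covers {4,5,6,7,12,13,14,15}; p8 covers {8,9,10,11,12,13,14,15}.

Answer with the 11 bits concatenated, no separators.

s1 (pos 1,3,5,7,9,11,13,15): 1⊕0⊕1⊕0⊕0⊕0⊕0⊕0 = 0
s2 (pos 2,3,6,7,10,11,14,15): 0⊕0⊕1⊕0⊕0⊕0⊕0⊕0 = 1
s4 (pos 4,5,6,7,12,13,14,15): 0⊕1⊕1⊕0⊕1⊕0⊕0⊕0 = 1
s8 (pos 8,9,10,11,12,13,14,15): 0⊕0⊕0⊕0⊕1⊕0⊕0⊕0 = 1
Syndrome s8…s1 = 1110 → error at position 14.
Flip position 14: 100011000001000 → 100011000001010
Read data bits from positions 3,5,6,7,9,10,11,12,13,14,15: 01100001010

01100001010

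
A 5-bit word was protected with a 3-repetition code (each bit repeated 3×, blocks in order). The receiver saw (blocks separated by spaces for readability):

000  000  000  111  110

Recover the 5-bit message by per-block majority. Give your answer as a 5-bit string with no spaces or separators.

Block 1 (000): 0 ones → 0
Block 2 (000): 0 ones → 0
Block 3 (000): 0 ones → 0
Block 4 (111): 3 ones → 1
Block 5 (110): 2 ones → 1

00011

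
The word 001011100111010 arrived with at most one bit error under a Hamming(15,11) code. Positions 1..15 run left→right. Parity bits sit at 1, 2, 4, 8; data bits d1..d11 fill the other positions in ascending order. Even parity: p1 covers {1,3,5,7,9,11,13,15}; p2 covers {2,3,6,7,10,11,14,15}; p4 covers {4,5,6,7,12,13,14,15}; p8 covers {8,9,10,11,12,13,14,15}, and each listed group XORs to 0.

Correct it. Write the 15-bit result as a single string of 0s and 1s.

001111100111010

s1 (pos 1,3,5,7,9,11,13,15): 0⊕1⊕1⊕1⊕0⊕1⊕0⊕0 = 0
s2 (pos 2,3,6,7,10,11,14,15): 0⊕1⊕1⊕1⊕1⊕1⊕1⊕0 = 0
s4 (pos 4,5,6,7,12,13,14,15): 0⊕1⊕1⊕1⊕1⊕0⊕1⊕0 = 1
s8 (pos 8,9,10,11,12,13,14,15): 0⊕0⊕1⊕1⊕1⊕0⊕1⊕0 = 0
Syndrome s8…s1 = 0100 → error at position 4.
Flip position 4: 001011100111010 → 001111100111010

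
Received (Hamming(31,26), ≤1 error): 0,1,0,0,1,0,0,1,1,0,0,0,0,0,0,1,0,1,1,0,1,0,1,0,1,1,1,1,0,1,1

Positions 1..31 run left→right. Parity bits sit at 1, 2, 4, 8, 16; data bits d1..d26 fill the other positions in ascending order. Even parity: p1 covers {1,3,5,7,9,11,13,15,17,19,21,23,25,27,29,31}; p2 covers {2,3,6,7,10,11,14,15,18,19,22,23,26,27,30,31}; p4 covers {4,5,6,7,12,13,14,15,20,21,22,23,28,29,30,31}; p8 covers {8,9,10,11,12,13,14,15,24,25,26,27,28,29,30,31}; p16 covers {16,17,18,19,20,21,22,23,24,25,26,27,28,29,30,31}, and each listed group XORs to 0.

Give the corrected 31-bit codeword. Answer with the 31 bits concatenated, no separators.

0100100110000000011010101111011

s1 (pos 1,3,5,7,9,11,13,15,17,19,21,23,25,27,29,31): 0⊕0⊕1⊕0⊕1⊕0⊕0⊕0⊕0⊕1⊕1⊕1⊕1⊕1⊕0⊕1 = 0
s2 (pos 2,3,6,7,10,11,14,15,18,19,22,23,26,27,30,31): 1⊕0⊕0⊕0⊕0⊕0⊕0⊕0⊕1⊕1⊕0⊕1⊕1⊕1⊕1⊕1 = 0
s4 (pos 4,5,6,7,12,13,14,15,20,21,22,23,28,29,30,31): 0⊕1⊕0⊕0⊕0⊕0⊕0⊕0⊕0⊕1⊕0⊕1⊕1⊕0⊕1⊕1 = 0
s8 (pos 8,9,10,11,12,13,14,15,24,25,26,27,28,29,30,31): 1⊕1⊕0⊕0⊕0⊕0⊕0⊕0⊕0⊕1⊕1⊕1⊕1⊕0⊕1⊕1 = 0
s16 (pos 16,17,18,19,20,21,22,23,24,25,26,27,28,29,30,31): 1⊕0⊕1⊕1⊕0⊕1⊕0⊕1⊕0⊕1⊕1⊕1⊕1⊕0⊕1⊕1 = 1
Syndrome s16…s1 = 10000 → error at position 16.
Flip position 16: 0100100110000001011010101111011 → 0100100110000000011010101111011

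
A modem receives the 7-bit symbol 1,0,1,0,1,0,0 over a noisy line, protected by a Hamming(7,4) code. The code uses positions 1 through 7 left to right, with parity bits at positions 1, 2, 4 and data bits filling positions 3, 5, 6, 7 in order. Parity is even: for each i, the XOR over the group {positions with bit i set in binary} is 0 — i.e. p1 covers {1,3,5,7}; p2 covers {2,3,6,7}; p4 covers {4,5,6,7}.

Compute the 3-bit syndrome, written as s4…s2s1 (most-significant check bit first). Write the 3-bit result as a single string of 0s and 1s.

111

s1 (pos 1,3,5,7): 1⊕1⊕1⊕0 = 1
s2 (pos 2,3,6,7): 0⊕1⊕0⊕0 = 1
s4 (pos 4,5,6,7): 0⊕1⊕0⊕0 = 1
Syndrome s4…s1 = 111 → error at position 7.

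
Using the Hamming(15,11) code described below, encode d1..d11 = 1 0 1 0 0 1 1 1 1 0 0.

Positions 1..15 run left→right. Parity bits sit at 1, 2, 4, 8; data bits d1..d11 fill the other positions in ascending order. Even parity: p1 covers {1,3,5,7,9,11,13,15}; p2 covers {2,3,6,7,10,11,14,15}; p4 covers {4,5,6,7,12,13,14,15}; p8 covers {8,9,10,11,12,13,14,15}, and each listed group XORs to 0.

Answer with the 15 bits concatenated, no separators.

Place data at non-parity positions: p1 p2 1 p4 0 1 0 p8 0 1 1 1 1 0 0
p1 (pos 1,3,5,7,9,11,13,15): XOR of data positions = 1⊕0⊕0⊕0⊕1⊕1⊕0 = 1
p2 (pos 2,3,6,7,10,11,14,15): XOR of data positions = 1⊕1⊕0⊕1⊕1⊕0⊕0 = 0
p4 (pos 4,5,6,7,12,13,14,15): XOR of data positions = 0⊕1⊕0⊕1⊕1⊕0⊕0 = 1
p8 (pos 8,9,10,11,12,13,14,15): XOR of data positions = 0⊕1⊕1⊕1⊕1⊕0⊕0 = 0
Codeword: 101101000111100

101101000111100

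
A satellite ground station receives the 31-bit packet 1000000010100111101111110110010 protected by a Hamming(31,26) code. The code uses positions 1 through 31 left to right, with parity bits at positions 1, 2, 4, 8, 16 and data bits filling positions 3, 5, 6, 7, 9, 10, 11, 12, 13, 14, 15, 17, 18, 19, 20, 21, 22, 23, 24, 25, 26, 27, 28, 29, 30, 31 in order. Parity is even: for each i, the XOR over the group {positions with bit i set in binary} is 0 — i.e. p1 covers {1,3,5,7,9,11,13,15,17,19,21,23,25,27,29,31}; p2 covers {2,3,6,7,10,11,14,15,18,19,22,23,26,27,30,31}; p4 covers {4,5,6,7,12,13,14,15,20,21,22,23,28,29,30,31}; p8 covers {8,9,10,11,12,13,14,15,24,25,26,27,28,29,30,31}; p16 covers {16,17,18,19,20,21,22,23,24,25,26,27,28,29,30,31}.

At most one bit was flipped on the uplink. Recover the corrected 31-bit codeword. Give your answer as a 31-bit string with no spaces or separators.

s1 (pos 1,3,5,7,9,11,13,15,17,19,21,23,25,27,29,31): 1⊕0⊕0⊕0⊕1⊕1⊕0⊕1⊕1⊕1⊕1⊕1⊕0⊕1⊕0⊕0 = 1
s2 (pos 2,3,6,7,10,11,14,15,18,19,22,23,26,27,30,31): 0⊕0⊕0⊕0⊕0⊕1⊕1⊕1⊕0⊕1⊕1⊕1⊕1⊕1⊕1⊕0 = 1
s4 (pos 4,5,6,7,12,13,14,15,20,21,22,23,28,29,30,31): 0⊕0⊕0⊕0⊕0⊕0⊕1⊕1⊕1⊕1⊕1⊕1⊕0⊕0⊕1⊕0 = 1
s8 (pos 8,9,10,11,12,13,14,15,24,25,26,27,28,29,30,31): 0⊕1⊕0⊕1⊕0⊕0⊕1⊕1⊕1⊕0⊕1⊕1⊕0⊕0⊕1⊕0 = 0
s16 (pos 16,17,18,19,20,21,22,23,24,25,26,27,28,29,30,31): 1⊕1⊕0⊕1⊕1⊕1⊕1⊕1⊕1⊕0⊕1⊕1⊕0⊕0⊕1⊕0 = 1
Syndrome s16…s1 = 10111 → error at position 23.
Flip position 23: 1000000010100111101111110110010 → 1000000010100111101111010110010

1000000010100111101111010110010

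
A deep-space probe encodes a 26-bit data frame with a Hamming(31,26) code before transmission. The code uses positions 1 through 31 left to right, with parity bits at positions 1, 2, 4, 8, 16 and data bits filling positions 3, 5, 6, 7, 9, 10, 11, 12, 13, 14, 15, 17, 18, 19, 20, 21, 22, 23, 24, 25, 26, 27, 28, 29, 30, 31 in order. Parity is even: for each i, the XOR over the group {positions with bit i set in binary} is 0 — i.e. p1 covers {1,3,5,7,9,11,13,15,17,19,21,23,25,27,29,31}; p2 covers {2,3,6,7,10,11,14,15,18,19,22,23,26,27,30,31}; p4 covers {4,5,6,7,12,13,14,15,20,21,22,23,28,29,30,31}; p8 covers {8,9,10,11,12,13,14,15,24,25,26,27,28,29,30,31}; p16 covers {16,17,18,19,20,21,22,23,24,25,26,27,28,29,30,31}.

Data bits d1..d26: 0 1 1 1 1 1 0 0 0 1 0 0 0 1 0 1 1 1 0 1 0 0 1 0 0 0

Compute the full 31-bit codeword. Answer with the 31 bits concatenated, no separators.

Place data at non-parity positions: p1 p2 0 p4 1 1 1 p8 1 1 0 0 0 1 0 p16 0 0 1 0 1 1 1 0 1 0 0 1 0 0 0
p1 (pos 1,3,5,7,9,11,13,15,17,19,21,23,25,27,29,31): XOR of data positions = 0⊕1⊕1⊕1⊕0⊕0⊕0⊕0⊕1⊕1⊕1⊕1⊕0⊕0⊕0 = 1
p2 (pos 2,3,6,7,10,11,14,15,18,19,22,23,26,27,30,31): XOR of data positions = 0⊕1⊕1⊕1⊕0⊕1⊕0⊕0⊕1⊕1⊕1⊕0⊕0⊕0⊕0 = 1
p4 (pos 4,5,6,7,12,13,14,15,20,21,22,23,28,29,30,31): XOR of data positions = 1⊕1⊕1⊕0⊕0⊕1⊕0⊕0⊕1⊕1⊕1⊕1⊕0⊕0⊕0 = 0
p8 (pos 8,9,10,11,12,13,14,15,24,25,26,27,28,29,30,31): XOR of data positions = 1⊕1⊕0⊕0⊕0⊕1⊕0⊕0⊕1⊕0⊕0⊕1⊕0⊕0⊕0 = 1
p16 (pos 16,17,18,19,20,21,22,23,24,25,26,27,28,29,30,31): XOR of data positions = 0⊕0⊕1⊕0⊕1⊕1⊕1⊕0⊕1⊕0⊕0⊕1⊕0⊕0⊕0 = 0
Codeword: 1100111111000100001011101001000

1100111111000100001011101001000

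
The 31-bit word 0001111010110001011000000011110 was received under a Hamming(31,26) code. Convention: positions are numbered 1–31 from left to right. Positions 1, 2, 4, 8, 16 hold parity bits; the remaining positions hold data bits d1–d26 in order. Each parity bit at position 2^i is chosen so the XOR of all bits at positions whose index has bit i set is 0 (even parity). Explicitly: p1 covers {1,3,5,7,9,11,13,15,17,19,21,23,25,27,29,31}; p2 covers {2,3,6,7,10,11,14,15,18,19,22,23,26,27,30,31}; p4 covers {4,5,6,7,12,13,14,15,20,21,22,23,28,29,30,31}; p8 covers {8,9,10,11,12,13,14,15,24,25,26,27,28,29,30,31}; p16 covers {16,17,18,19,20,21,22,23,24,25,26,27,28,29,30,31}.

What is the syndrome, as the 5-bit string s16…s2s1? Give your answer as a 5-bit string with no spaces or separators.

11011

s1 (pos 1,3,5,7,9,11,13,15,17,19,21,23,25,27,29,31): 0⊕0⊕1⊕1⊕1⊕1⊕0⊕0⊕0⊕1⊕0⊕0⊕0⊕1⊕1⊕0 = 1
s2 (pos 2,3,6,7,10,11,14,15,18,19,22,23,26,27,30,31): 0⊕0⊕1⊕1⊕0⊕1⊕0⊕0⊕1⊕1⊕0⊕0⊕0⊕1⊕1⊕0 = 1
s4 (pos 4,5,6,7,12,13,14,15,20,21,22,23,28,29,30,31): 1⊕1⊕1⊕1⊕1⊕0⊕0⊕0⊕0⊕0⊕0⊕0⊕1⊕1⊕1⊕0 = 0
s8 (pos 8,9,10,11,12,13,14,15,24,25,26,27,28,29,30,31): 0⊕1⊕0⊕1⊕1⊕0⊕0⊕0⊕0⊕0⊕0⊕1⊕1⊕1⊕1⊕0 = 1
s16 (pos 16,17,18,19,20,21,22,23,24,25,26,27,28,29,30,31): 1⊕0⊕1⊕1⊕0⊕0⊕0⊕0⊕0⊕0⊕0⊕1⊕1⊕1⊕1⊕0 = 1
Syndrome s16…s1 = 11011 → error at position 27.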